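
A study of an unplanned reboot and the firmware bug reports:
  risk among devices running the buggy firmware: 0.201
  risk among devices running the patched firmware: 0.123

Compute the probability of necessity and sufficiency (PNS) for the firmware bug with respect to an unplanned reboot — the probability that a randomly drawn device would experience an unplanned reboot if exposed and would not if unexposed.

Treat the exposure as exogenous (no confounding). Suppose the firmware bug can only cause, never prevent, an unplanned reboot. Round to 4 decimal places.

Let p₁ = 0.201, p₀ = 0.123.
Under exogeneity and monotonicity, PNS = p₁ − p₀.
PNS = 0.201 − 0.123 = 0.078

PNS ≈ 0.0780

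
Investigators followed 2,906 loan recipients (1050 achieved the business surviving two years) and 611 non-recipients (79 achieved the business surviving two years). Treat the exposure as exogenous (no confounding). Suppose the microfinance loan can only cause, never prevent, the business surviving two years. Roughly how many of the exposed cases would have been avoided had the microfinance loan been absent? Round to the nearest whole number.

p₁ = P(outcome | exposed) = 1050/2906 = 0.36132
p₀ = P(outcome | unexposed) = 79/611 = 0.1293
PN = (p₁ − p₀)/p₁ = (0.36132 − 0.1293) / 0.36132 ≈ 0.64216.
Attributable cases ≈ PN × (exposed cases) = 0.64216 × 1050 ≈ 674.27.

about 674 cases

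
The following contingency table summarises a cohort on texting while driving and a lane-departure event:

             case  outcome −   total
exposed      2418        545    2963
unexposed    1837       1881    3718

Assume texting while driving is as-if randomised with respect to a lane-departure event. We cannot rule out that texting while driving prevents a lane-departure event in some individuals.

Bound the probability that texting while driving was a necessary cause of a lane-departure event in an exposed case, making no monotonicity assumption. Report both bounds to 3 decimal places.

p₁ = P(outcome | exposed) = 2418/2963 = 0.81606
p₀ = P(outcome | unexposed) = 1837/3718 = 0.49408
Under exogeneity alone the bounds on PN are max{0,(p₁−p₀)/p₁} ≤ PN ≤ min{1,(1−p₀)/p₁}.
  lower = (p₁ − p₀)/p₁ = 0.32198 / 0.81606 ≈ 0.3946
  upper = min{1, (1 − p₀)/p₁} = 0.50592 / 0.81606 ≈ 0.6199

0.395 ≤ PN ≤ 0.620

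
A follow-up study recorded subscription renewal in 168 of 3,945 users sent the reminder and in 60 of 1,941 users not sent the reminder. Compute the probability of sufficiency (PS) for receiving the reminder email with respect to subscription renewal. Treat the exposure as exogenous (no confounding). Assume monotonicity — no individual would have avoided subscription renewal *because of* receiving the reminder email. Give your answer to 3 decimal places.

p₁ = P(outcome | exposed) = 168/3945 = 0.042586
p₀ = P(outcome | unexposed) = 60/1941 = 0.030912
Under exogeneity and monotonicity, PS = (p₁ − p₀) / (1 − p₀).
PS = (0.042586 − 0.030912) / (1 − 0.030912) = 0.011674 / 0.96909 ≈ 0.0120

PS ≈ 0.012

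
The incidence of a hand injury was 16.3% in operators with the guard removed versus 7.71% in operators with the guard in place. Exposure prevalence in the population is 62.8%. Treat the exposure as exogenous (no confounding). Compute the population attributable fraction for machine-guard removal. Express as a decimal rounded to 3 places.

PAF ≈ 0.412

p₁ = 0.163, p₀ = 0.0771.
Overall risk P(Y=1) = π·p₁ + (1−π)·p₀ = 0.628×0.163 + 0.372×0.0771 = 0.13105.
Under exogeneity, PAF = [P(Y=1) − p₀] / P(Y=1).
PAF = (0.13105 − 0.0771) / 0.13105 ≈ 0.4117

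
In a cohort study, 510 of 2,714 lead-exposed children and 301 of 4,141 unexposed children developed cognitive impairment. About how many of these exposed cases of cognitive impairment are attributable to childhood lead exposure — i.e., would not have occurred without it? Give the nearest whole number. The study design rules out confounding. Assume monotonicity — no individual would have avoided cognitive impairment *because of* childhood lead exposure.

p₁ = P(outcome | exposed) = 510/2714 = 0.18791
p₀ = P(outcome | unexposed) = 301/4141 = 0.072688
PN = (p₁ − p₀)/p₁ = (0.18791 − 0.072688) / 0.18791 ≈ 0.61319.
Attributable cases ≈ PN × (exposed cases) = 0.61319 × 510 ≈ 312.73.

about 313 cases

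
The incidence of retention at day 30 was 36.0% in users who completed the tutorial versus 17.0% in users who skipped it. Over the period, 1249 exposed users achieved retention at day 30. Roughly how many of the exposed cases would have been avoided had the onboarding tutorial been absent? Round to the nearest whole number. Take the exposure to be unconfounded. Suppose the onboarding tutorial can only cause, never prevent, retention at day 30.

p₁ = 0.36, p₀ = 0.17.
PN = (p₁ − p₀)/p₁ = (0.36 − 0.17) / 0.36 ≈ 0.52778.
Attributable cases ≈ PN × (exposed cases) = 0.52778 × 1249 ≈ 659.19.

about 659 cases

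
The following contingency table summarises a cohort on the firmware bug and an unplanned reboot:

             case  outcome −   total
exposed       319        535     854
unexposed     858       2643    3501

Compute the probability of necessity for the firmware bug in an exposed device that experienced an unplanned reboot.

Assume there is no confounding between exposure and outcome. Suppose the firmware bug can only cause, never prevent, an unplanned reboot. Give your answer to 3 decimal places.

p₁ = P(outcome | exposed) = 319/854 = 0.37354
p₀ = P(outcome | unexposed) = 858/3501 = 0.24507
Under exogeneity and monotonicity, PN = (p₁ − p₀) / p₁.
PN = (0.37354 − 0.24507) / 0.37354 = 0.12846 / 0.37354 ≈ 0.3439

PN ≈ 0.344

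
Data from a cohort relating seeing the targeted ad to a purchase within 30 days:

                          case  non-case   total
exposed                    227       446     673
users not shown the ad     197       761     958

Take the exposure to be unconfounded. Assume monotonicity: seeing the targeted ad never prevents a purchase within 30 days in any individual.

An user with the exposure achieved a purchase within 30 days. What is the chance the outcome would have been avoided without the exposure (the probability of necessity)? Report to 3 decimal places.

p₁ = P(outcome | exposed) = 227/673 = 0.3373
p₀ = P(outcome | unexposed) = 197/958 = 0.20564
Under exogeneity and monotonicity, PN = (p₁ − p₀) / p₁.
PN = (0.3373 − 0.20564) / 0.3373 = 0.13166 / 0.3373 ≈ 0.3903

PN ≈ 0.390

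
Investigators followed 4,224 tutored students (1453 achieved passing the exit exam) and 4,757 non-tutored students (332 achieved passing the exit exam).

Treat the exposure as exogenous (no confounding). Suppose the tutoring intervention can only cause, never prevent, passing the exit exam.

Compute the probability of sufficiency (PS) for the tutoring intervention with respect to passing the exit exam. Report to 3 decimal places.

PS ≈ 0.295

p₁ = P(outcome | exposed) = 1453/4224 = 0.34399
p₀ = P(outcome | unexposed) = 332/4757 = 0.069792
Under exogeneity and monotonicity, PS = (p₁ − p₀) / (1 − p₀).
PS = (0.34399 − 0.069792) / (1 − 0.069792) = 0.27419 / 0.93021 ≈ 0.2948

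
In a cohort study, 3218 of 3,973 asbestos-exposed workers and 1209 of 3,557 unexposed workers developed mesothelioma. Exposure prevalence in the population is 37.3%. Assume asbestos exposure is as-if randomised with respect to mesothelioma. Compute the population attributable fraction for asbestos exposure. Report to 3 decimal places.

p₁ = P(outcome | exposed) = 3218/3973 = 0.80997
p₀ = P(outcome | unexposed) = 1209/3557 = 0.33989
Overall risk P(Y=1) = π·p₁ + (1−π)·p₀ = 0.373×0.80997 + 0.627×0.33989 = 0.51523.
Under exogeneity, PAF = [P(Y=1) − p₀] / P(Y=1).
PAF = (0.51523 − 0.33989) / 0.51523 ≈ 0.3403

PAF ≈ 0.340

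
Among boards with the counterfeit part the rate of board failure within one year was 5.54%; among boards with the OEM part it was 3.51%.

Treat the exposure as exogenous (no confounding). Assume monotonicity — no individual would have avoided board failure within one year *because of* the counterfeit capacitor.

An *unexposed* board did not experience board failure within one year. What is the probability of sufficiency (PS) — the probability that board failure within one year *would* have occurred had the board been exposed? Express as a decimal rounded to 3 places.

p₁ = 0.0554, p₀ = 0.0351.
Under exogeneity and monotonicity, PS = (p₁ − p₀) / (1 − p₀).
PS = (0.0554 − 0.0351) / (1 − 0.0351) = 0.0203 / 0.9649 ≈ 0.0210

PS ≈ 0.021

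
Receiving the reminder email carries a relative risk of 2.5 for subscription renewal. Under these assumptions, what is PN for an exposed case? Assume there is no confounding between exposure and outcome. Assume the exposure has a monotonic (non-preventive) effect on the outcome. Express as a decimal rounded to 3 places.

Under exogeneity and monotonicity, PN = (RR − 1) / RR = 1 − 1/RR.
PN = (2.5 − 1) / 2.5 = 1.5 / 2.5 ≈ 0.6000

PN ≈ 0.600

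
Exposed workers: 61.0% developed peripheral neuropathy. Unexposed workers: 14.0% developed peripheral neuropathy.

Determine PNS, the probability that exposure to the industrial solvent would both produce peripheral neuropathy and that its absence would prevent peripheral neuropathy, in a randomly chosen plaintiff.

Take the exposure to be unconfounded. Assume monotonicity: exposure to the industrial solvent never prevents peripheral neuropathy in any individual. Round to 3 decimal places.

PNS ≈ 0.470

p₁ = 0.61, p₀ = 0.14.
Under exogeneity and monotonicity, PNS = p₁ − p₀.
PNS = 0.61 − 0.14 = 0.47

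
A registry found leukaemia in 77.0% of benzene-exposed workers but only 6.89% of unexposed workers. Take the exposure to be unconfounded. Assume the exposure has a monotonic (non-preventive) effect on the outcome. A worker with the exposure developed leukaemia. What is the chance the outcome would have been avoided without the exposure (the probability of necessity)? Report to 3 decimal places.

p₁ = 0.77, p₀ = 0.0689.
Under exogeneity and monotonicity, PN = (p₁ − p₀) / p₁.
PN = (0.77 − 0.0689) / 0.77 = 0.7011 / 0.77 ≈ 0.9105

PN ≈ 0.911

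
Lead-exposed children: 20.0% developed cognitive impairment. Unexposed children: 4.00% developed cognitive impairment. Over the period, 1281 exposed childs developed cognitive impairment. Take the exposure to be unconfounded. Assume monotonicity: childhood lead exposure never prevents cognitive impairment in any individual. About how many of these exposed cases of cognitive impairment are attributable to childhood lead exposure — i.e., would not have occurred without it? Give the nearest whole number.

p₁ = 0.2, p₀ = 0.04.
PN = (p₁ − p₀)/p₁ = (0.2 − 0.04) / 0.2 ≈ 0.80000.
Attributable cases ≈ PN × (exposed cases) = 0.80000 × 1281 ≈ 1024.80.

about 1025 cases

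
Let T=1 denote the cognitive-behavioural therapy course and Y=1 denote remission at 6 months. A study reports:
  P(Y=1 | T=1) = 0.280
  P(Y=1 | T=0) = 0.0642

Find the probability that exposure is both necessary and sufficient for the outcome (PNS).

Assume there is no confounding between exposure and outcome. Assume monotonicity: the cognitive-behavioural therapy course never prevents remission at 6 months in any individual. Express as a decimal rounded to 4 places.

PNS ≈ 0.2158

Let p₁ = 0.28, p₀ = 0.0642.
Under exogeneity and monotonicity, PNS = p₁ − p₀.
PNS = 0.28 − 0.0642 = 0.2158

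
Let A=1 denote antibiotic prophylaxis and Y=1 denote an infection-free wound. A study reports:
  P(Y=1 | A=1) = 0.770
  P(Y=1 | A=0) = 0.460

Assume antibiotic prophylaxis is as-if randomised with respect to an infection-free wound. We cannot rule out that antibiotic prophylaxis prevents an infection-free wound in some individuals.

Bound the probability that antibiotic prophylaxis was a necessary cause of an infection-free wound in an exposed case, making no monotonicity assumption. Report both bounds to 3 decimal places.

Let p₁ = 0.77, p₀ = 0.46.
Under exogeneity alone the bounds on PN are max{0,(p₁−p₀)/p₁} ≤ PN ≤ min{1,(1−p₀)/p₁}.
  lower = (p₁ − p₀)/p₁ = 0.31 / 0.77 ≈ 0.4026
  upper = min{1, (1 − p₀)/p₁} = 0.54 / 0.77 ≈ 0.7013

0.403 ≤ PN ≤ 0.701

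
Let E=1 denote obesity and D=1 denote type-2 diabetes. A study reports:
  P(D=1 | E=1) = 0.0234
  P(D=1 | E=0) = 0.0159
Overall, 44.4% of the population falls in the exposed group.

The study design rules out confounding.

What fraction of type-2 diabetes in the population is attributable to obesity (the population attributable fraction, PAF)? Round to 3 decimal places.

Let p₁ = 0.0234, p₀ = 0.0159.
Overall risk P(Y=1) = π·p₁ + (1−π)·p₀ = 0.444×0.0234 + 0.556×0.0159 = 0.01923.
Under exogeneity, PAF = [P(Y=1) − p₀] / P(Y=1).
PAF = (0.01923 − 0.0159) / 0.01923 ≈ 0.1732

PAF ≈ 0.173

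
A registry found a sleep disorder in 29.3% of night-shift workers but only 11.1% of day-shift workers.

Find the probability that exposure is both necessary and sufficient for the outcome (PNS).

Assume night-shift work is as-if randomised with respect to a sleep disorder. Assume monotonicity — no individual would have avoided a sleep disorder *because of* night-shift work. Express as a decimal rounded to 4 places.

PNS ≈ 0.1820

p₁ = 0.293, p₀ = 0.111.
Under exogeneity and monotonicity, PNS = p₁ − p₀.
PNS = 0.293 − 0.111 = 0.182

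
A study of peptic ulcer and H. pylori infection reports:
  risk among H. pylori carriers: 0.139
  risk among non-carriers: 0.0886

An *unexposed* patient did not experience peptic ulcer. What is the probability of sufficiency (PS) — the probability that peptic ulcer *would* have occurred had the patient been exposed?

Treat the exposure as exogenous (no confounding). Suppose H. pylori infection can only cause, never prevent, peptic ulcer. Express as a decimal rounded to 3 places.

Let p₁ = 0.139, p₀ = 0.0886.
Under exogeneity and monotonicity, PS = (p₁ − p₀) / (1 − p₀).
PS = (0.139 − 0.0886) / (1 − 0.0886) = 0.0504 / 0.9114 ≈ 0.0553

PS ≈ 0.055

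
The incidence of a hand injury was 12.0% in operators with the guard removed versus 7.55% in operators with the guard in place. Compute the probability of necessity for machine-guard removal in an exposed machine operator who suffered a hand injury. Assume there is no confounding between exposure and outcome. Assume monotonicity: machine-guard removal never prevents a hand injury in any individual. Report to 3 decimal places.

p₁ = 0.12, p₀ = 0.0755.
Under exogeneity and monotonicity, PN = (p₁ − p₀) / p₁.
PN = (0.12 − 0.0755) / 0.12 = 0.0445 / 0.12 ≈ 0.3708

PN ≈ 0.371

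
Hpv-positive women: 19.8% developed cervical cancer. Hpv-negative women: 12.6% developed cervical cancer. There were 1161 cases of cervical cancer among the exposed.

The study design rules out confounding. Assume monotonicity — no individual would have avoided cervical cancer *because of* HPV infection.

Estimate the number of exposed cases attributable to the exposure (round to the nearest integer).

p₁ = 0.198, p₀ = 0.126.
PN = (p₁ − p₀)/p₁ = (0.198 − 0.126) / 0.198 ≈ 0.36364.
Attributable cases ≈ PN × (exposed cases) = 0.36364 × 1161 ≈ 422.18.

about 422 cases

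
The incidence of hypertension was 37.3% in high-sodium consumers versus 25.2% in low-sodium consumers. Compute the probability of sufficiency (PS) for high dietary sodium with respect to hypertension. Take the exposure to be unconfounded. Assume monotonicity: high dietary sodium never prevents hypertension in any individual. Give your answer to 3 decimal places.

p₁ = 0.373, p₀ = 0.252.
Under exogeneity and monotonicity, PS = (p₁ − p₀) / (1 − p₀).
PS = (0.373 − 0.252) / (1 − 0.252) = 0.121 / 0.748 ≈ 0.1618

PS ≈ 0.162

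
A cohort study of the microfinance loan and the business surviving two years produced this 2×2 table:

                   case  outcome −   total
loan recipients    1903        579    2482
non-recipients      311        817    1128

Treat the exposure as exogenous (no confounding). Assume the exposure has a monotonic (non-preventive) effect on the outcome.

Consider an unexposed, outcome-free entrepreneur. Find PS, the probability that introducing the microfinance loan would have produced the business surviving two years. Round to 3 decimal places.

p₁ = P(outcome | exposed) = 1903/2482 = 0.76672
p₀ = P(outcome | unexposed) = 311/1128 = 0.27571
Under exogeneity and monotonicity, PS = (p₁ − p₀)/(1 − p₀).
PS = (0.76672 − 0.27571) / 0.72429 ≈ 0.6779

PS ≈ 0.678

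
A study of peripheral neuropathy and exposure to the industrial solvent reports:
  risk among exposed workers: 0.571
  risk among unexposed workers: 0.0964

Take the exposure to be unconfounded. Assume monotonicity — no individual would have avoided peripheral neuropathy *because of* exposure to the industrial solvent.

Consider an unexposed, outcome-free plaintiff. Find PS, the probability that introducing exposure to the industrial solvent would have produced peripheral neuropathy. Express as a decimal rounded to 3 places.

PS ≈ 0.525

Let p₁ = 0.571, p₀ = 0.0964.
Under exogeneity and monotonicity, PS = (p₁ − p₀) / (1 − p₀).
PS = (0.571 − 0.0964) / (1 − 0.0964) = 0.4746 / 0.9036 ≈ 0.5252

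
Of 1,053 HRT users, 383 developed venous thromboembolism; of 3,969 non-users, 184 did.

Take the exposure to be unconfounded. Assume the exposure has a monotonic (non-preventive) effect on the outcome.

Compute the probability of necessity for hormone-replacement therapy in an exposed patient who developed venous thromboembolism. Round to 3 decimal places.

PN ≈ 0.873

p₁ = P(outcome | exposed) = 383/1053 = 0.36372
p₀ = P(outcome | unexposed) = 184/3969 = 0.046359
Under exogeneity and monotonicity, PN = (p₁ − p₀) / p₁.
PN = (0.36372 − 0.046359) / 0.36372 = 0.31736 / 0.36372 ≈ 0.8725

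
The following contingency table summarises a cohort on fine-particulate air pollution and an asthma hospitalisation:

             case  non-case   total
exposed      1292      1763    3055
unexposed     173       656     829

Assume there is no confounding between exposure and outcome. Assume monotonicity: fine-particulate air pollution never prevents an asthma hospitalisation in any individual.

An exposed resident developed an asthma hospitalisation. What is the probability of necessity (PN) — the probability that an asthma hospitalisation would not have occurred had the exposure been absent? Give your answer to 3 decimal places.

PN ≈ 0.507

p₁ = P(outcome | exposed) = 1292/3055 = 0.42291
p₀ = P(outcome | unexposed) = 173/829 = 0.20869
Under exogeneity and monotonicity, PN = (p₁ − p₀) / p₁.
PN = (0.42291 − 0.20869) / 0.42291 = 0.21423 / 0.42291 ≈ 0.5066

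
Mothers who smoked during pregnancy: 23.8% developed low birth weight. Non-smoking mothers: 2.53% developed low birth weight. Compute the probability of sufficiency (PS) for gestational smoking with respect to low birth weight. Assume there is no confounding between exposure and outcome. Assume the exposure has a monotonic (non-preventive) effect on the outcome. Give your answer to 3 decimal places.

p₁ = 0.238, p₀ = 0.0253.
Under exogeneity and monotonicity, PS = (p₁ − p₀) / (1 − p₀).
PS = (0.238 − 0.0253) / (1 − 0.0253) = 0.2127 / 0.9747 ≈ 0.2182

PS ≈ 0.218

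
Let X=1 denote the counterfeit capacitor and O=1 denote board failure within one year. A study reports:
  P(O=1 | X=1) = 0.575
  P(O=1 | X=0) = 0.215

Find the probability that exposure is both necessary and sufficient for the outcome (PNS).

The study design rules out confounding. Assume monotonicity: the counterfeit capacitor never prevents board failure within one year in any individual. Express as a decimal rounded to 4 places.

PNS ≈ 0.3600

Let p₁ = 0.575, p₀ = 0.215.
Under exogeneity and monotonicity, PNS = p₁ − p₀.
PNS = 0.575 − 0.215 = 0.36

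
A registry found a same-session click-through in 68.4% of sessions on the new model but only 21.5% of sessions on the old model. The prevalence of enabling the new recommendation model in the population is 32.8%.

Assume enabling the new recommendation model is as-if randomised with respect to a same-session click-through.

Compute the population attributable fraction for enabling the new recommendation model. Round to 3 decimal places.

p₁ = 0.684, p₀ = 0.215.
Overall risk P(Y=1) = π·p₁ + (1−π)·p₀ = 0.328×0.684 + 0.672×0.215 = 0.36883.
Under exogeneity, PAF = [P(Y=1) − p₀] / P(Y=1).
PAF = (0.36883 − 0.215) / 0.36883 ≈ 0.4171

PAF ≈ 0.417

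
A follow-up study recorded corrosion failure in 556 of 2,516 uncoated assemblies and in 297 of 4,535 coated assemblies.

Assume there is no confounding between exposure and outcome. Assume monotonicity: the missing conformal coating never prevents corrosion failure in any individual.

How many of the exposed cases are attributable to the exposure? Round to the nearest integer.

p₁ = P(outcome | exposed) = 556/2516 = 0.22099
p₀ = P(outcome | unexposed) = 297/4535 = 0.065491
PN = (p₁ − p₀)/p₁ = (0.22099 − 0.065491) / 0.22099 ≈ 0.70364.
Attributable cases ≈ PN × (exposed cases) = 0.70364 × 556 ≈ 391.23.

about 391 cases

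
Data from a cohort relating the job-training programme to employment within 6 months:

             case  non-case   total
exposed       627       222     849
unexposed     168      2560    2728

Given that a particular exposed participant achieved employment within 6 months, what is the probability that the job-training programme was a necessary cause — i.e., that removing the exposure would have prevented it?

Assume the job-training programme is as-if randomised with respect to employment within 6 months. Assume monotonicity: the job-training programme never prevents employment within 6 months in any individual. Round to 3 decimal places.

p₁ = P(outcome | exposed) = 627/849 = 0.73852
p₀ = P(outcome | unexposed) = 168/2728 = 0.061584
Under exogeneity and monotonicity, PN = (p₁ − p₀)/p₁.
PN = (0.73852 − 0.061584) / 0.73852 ≈ 0.9166

PN ≈ 0.917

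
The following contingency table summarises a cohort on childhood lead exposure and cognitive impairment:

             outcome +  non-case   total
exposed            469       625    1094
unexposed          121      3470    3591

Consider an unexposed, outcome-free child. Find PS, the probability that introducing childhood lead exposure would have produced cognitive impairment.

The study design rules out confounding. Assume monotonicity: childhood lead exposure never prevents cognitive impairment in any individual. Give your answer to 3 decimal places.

p₁ = P(outcome | exposed) = 469/1094 = 0.4287
p₀ = P(outcome | unexposed) = 121/3591 = 0.033695
Under exogeneity and monotonicity, PS = (p₁ − p₀)/(1 − p₀).
PS = (0.4287 − 0.033695) / 0.9663 ≈ 0.4088

PS ≈ 0.409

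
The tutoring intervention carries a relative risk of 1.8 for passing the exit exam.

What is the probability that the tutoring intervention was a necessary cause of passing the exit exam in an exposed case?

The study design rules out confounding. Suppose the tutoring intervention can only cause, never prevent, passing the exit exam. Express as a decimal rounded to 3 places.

PN ≈ 0.444

Under exogeneity and monotonicity, PN = (RR − 1) / RR = 1 − 1/RR.
PN = (1.8 − 1) / 1.8 = 0.8 / 1.8 ≈ 0.4444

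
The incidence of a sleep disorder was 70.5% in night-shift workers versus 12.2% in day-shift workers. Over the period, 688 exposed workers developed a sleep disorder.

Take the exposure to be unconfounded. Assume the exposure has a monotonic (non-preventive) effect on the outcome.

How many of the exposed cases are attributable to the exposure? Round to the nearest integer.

about 569 cases

p₁ = 0.705, p₀ = 0.122.
PN = (p₁ − p₀)/p₁ = (0.705 − 0.122) / 0.705 ≈ 0.82695.
Attributable cases ≈ PN × (exposed cases) = 0.82695 × 688 ≈ 568.94.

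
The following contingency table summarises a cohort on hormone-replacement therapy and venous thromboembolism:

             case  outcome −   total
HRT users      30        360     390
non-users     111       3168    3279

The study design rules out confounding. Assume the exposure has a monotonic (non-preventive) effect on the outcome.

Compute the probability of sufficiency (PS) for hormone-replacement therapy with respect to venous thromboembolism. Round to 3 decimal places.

PS ≈ 0.045

p₁ = P(outcome | exposed) = 30/390 = 0.076923
p₀ = P(outcome | unexposed) = 111/3279 = 0.033852
Under exogeneity and monotonicity, PS = (p₁ − p₀)/(1 − p₀).
PS = (0.076923 − 0.033852) / 0.96615 ≈ 0.0446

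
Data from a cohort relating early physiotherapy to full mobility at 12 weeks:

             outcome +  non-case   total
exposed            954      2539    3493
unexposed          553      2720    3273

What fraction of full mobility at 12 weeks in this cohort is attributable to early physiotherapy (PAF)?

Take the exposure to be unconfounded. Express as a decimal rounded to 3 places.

p₁ = P(outcome | exposed) = 954/3493 = 0.27312
p₀ = P(outcome | unexposed) = 553/3273 = 0.16896
Exposure prevalence π = 3493/6766 = 0.51626; overall risk P(Y=1) = 0.22273.
Under exogeneity, PAF = [P(Y=1) − p₀]/P(Y=1).
PAF = (0.22273 − 0.16896) / 0.22273 ≈ 0.2414

PAF ≈ 0.241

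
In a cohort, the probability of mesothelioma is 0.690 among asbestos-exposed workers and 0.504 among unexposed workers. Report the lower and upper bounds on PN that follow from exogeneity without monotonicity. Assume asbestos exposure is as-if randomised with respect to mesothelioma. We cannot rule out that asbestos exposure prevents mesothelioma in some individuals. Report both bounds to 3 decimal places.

0.270 ≤ PN ≤ 0.719

Let p₁ = 0.69, p₀ = 0.504.
Under exogeneity alone the bounds on PN are max{0,(p₁−p₀)/p₁} ≤ PN ≤ min{1,(1−p₀)/p₁}.
  lower = (p₁ − p₀)/p₁ = 0.186 / 0.69 ≈ 0.2696
  upper = min{1, (1 − p₀)/p₁} = 0.496 / 0.69 ≈ 0.7188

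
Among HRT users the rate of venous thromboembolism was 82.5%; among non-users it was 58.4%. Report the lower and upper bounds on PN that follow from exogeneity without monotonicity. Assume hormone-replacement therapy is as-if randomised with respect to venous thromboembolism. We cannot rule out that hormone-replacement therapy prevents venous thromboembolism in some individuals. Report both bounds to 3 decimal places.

0.292 ≤ PN ≤ 0.504

p₁ = 0.825, p₀ = 0.584.
Under exogeneity alone the bounds on PN are max{0,(p₁−p₀)/p₁} ≤ PN ≤ min{1,(1−p₀)/p₁}.
  lower = (p₁ − p₀)/p₁ = 0.241 / 0.825 ≈ 0.2921
  upper = min{1, (1 − p₀)/p₁} = 0.416 / 0.825 ≈ 0.5042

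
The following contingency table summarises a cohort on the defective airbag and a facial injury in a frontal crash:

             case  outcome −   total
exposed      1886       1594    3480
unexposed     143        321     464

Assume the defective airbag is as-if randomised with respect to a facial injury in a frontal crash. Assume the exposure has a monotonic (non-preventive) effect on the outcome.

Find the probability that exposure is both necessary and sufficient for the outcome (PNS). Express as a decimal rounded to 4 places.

p₁ = P(outcome | exposed) = 1886/3480 = 0.54195
p₀ = P(outcome | unexposed) = 143/464 = 0.30819
Under exogeneity and monotonicity, PNS = p₁ − p₀.
PNS = 0.54195 − 0.30819 = 0.23376

PNS ≈ 0.2338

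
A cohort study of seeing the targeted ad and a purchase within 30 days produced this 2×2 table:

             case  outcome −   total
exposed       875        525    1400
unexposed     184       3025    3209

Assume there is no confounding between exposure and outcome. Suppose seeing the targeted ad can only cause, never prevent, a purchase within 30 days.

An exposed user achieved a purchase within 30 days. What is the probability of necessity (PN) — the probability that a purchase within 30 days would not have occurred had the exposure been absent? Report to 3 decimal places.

p₁ = P(outcome | exposed) = 875/1400 = 0.625
p₀ = P(outcome | unexposed) = 184/3209 = 0.057339
Under exogeneity and monotonicity, PN = (p₁ − p₀)/p₁.
PN = (0.625 − 0.057339) / 0.625 ≈ 0.9083

PN ≈ 0.908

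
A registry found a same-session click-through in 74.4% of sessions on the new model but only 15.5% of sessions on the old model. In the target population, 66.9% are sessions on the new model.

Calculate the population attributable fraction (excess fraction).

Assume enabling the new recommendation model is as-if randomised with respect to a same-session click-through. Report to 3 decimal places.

PAF ≈ 0.718

p₁ = 0.744, p₀ = 0.155.
Overall risk P(Y=1) = π·p₁ + (1−π)·p₀ = 0.669×0.744 + 0.331×0.155 = 0.54904.
Under exogeneity, PAF = [P(Y=1) − p₀] / P(Y=1).
PAF = (0.54904 − 0.155) / 0.54904 ≈ 0.7177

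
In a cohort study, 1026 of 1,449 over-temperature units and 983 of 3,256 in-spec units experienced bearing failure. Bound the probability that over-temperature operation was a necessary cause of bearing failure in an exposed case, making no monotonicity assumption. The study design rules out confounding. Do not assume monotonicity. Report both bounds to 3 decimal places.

0.574 ≤ PN ≤ 0.986

p₁ = P(outcome | exposed) = 1026/1449 = 0.70807
p₀ = P(outcome | unexposed) = 983/3256 = 0.3019
Under exogeneity alone the bounds on PN are max{0,(p₁−p₀)/p₁} ≤ PN ≤ min{1,(1−p₀)/p₁}.
  lower = (p₁ − p₀)/p₁ = 0.40617 / 0.70807 ≈ 0.5736
  upper = min{1, (1 − p₀)/p₁} = 0.6981 / 0.70807 ≈ 0.9859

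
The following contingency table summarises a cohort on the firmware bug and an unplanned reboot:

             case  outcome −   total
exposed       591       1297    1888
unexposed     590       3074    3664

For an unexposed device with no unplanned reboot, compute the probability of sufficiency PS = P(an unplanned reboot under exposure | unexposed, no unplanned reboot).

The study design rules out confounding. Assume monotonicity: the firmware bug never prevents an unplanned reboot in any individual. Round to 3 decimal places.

PS ≈ 0.181

p₁ = P(outcome | exposed) = 591/1888 = 0.31303
p₀ = P(outcome | unexposed) = 590/3664 = 0.16103
Under exogeneity and monotonicity, PS = (p₁ − p₀) / (1 − p₀).
PS = (0.31303 − 0.16103) / (1 − 0.16103) = 0.152 / 0.83897 ≈ 0.1812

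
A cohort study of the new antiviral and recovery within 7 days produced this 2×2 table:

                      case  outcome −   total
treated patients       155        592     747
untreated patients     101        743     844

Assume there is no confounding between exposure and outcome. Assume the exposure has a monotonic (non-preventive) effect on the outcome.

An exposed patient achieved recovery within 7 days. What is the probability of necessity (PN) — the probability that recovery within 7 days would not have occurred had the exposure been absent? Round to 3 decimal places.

PN ≈ 0.423

p₁ = P(outcome | exposed) = 155/747 = 0.2075
p₀ = P(outcome | unexposed) = 101/844 = 0.11967
Under exogeneity and monotonicity, PN = (p₁ − p₀) / p₁.
PN = (0.2075 − 0.11967) / 0.2075 = 0.087828 / 0.2075 ≈ 0.4233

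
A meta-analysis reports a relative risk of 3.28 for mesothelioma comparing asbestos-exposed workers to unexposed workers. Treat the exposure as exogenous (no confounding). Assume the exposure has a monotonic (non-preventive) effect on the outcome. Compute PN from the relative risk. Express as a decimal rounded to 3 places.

Under exogeneity and monotonicity, PN = (RR − 1) / RR = 1 − 1/RR.
PN = (3.28 − 1) / 3.28 = 2.28 / 3.28 ≈ 0.6951

PN ≈ 0.695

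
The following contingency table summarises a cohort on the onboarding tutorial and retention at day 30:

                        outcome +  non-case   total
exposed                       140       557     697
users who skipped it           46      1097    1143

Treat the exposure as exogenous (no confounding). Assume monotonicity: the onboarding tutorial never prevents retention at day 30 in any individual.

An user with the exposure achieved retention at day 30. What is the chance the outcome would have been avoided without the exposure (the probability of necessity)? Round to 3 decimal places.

p₁ = P(outcome | exposed) = 140/697 = 0.20086
p₀ = P(outcome | unexposed) = 46/1143 = 0.040245
Under exogeneity and monotonicity, PN = (p₁ − p₀)/p₁.
PN = (0.20086 − 0.040245) / 0.20086 ≈ 0.7996

PN ≈ 0.800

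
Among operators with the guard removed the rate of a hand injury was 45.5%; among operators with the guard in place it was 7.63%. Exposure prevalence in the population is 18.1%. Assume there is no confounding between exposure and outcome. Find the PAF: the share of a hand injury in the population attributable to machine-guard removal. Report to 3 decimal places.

PAF ≈ 0.473

p₁ = 0.455, p₀ = 0.0763.
Overall risk P(Y=1) = π·p₁ + (1−π)·p₀ = 0.181×0.455 + 0.819×0.0763 = 0.14484.
Under exogeneity, PAF = [P(Y=1) − p₀] / P(Y=1).
PAF = (0.14484 − 0.0763) / 0.14484 ≈ 0.4732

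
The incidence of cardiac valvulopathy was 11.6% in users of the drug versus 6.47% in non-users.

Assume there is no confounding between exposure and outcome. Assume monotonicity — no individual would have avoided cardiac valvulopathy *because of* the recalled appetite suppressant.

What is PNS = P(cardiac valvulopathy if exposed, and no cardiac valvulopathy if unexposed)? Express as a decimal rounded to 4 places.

PNS ≈ 0.0513

p₁ = 0.116, p₀ = 0.0647.
Under exogeneity and monotonicity, PNS = p₁ − p₀.
PNS = 0.116 − 0.0647 = 0.0513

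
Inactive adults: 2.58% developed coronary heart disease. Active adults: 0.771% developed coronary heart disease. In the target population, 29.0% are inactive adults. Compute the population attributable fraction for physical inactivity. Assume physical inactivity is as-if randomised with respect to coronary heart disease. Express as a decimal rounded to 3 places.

PAF ≈ 0.405

p₁ = 0.0258, p₀ = 0.00771.
Overall risk P(Y=1) = π·p₁ + (1−π)·p₀ = 0.29×0.0258 + 0.71×0.00771 = 0.012956.
Under exogeneity, PAF = [P(Y=1) − p₀] / P(Y=1).
PAF = (0.012956 − 0.00771) / 0.012956 ≈ 0.4049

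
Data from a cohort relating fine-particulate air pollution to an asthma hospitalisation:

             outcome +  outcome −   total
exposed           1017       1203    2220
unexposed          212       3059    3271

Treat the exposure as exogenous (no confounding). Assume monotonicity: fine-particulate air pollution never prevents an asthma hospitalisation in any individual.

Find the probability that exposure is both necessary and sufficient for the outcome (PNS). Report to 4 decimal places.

p₁ = P(outcome | exposed) = 1017/2220 = 0.45811
p₀ = P(outcome | unexposed) = 212/3271 = 0.064812
Under exogeneity and monotonicity, PNS = p₁ − p₀.
PNS = 0.45811 − 0.064812 = 0.3933

PNS ≈ 0.3933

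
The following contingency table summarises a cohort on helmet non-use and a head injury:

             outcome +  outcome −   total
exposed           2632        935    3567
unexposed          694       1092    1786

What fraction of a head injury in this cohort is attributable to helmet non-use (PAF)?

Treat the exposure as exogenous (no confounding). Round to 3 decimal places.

p₁ = P(outcome | exposed) = 2632/3567 = 0.73787
p₀ = P(outcome | unexposed) = 694/1786 = 0.38858
Exposure prevalence π = 3567/5353 = 0.66636; overall risk P(Y=1) = 0.62133.
Under exogeneity, PAF = [P(Y=1) − p₀]/P(Y=1).
PAF = (0.62133 − 0.38858) / 0.62133 ≈ 0.3746

PAF ≈ 0.375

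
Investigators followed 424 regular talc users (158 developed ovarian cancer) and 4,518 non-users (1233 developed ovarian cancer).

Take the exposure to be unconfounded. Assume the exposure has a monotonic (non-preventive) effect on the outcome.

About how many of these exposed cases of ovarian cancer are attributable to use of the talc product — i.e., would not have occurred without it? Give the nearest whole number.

about 42 cases

p₁ = P(outcome | exposed) = 158/424 = 0.37264
p₀ = P(outcome | unexposed) = 1233/4518 = 0.27291
PN = (p₁ − p₀)/p₁ = (0.37264 − 0.27291) / 0.37264 ≈ 0.26764.
Attributable cases ≈ PN × (exposed cases) = 0.26764 × 158 ≈ 42.29.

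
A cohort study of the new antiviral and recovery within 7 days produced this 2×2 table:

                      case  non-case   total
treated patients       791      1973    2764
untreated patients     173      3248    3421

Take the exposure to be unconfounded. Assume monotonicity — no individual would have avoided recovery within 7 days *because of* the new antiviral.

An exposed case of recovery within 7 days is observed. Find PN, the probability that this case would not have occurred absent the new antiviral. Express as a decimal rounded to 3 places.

PN ≈ 0.823

p₁ = P(outcome | exposed) = 791/2764 = 0.28618
p₀ = P(outcome | unexposed) = 173/3421 = 0.05057
Under exogeneity and monotonicity, PN = (p₁ − p₀)/p₁.
PN = (0.28618 − 0.05057) / 0.28618 ≈ 0.8233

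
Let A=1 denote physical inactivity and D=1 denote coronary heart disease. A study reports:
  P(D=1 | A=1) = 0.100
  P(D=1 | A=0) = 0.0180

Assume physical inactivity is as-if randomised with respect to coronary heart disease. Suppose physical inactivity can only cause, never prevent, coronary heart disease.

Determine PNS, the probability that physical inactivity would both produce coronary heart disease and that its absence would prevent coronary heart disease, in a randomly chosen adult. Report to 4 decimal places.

Let p₁ = 0.1, p₀ = 0.018.
Under exogeneity and monotonicity, PNS = p₁ − p₀.
PNS = 0.1 − 0.018 = 0.082

PNS ≈ 0.0820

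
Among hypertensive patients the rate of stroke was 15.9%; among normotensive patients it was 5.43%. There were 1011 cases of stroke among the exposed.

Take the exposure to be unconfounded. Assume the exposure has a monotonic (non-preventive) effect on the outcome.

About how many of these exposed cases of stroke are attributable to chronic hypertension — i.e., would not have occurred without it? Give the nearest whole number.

about 666 cases

p₁ = 0.159, p₀ = 0.0543.
PN = (p₁ − p₀)/p₁ = (0.159 − 0.0543) / 0.159 ≈ 0.65849.
Attributable cases ≈ PN × (exposed cases) = 0.65849 × 1011 ≈ 665.73.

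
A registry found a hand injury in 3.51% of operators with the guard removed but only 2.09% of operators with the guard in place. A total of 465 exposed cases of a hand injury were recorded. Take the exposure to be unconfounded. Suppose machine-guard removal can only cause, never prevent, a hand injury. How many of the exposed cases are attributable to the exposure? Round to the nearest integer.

p₁ = 0.0351, p₀ = 0.0209.
PN = (p₁ − p₀)/p₁ = (0.0351 − 0.0209) / 0.0351 ≈ 0.40456.
Attributable cases ≈ PN × (exposed cases) = 0.40456 × 465 ≈ 188.12.

about 188 cases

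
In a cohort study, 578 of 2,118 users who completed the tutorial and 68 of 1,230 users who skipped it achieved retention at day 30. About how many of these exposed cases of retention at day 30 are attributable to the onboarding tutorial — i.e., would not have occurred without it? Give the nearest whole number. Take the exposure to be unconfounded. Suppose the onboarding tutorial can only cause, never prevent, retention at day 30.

about 461 cases

p₁ = P(outcome | exposed) = 578/2118 = 0.2729
p₀ = P(outcome | unexposed) = 68/1230 = 0.055285
PN = (p₁ − p₀)/p₁ = (0.2729 − 0.055285) / 0.2729 ≈ 0.79742.
Attributable cases ≈ PN × (exposed cases) = 0.79742 × 578 ≈ 460.91.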